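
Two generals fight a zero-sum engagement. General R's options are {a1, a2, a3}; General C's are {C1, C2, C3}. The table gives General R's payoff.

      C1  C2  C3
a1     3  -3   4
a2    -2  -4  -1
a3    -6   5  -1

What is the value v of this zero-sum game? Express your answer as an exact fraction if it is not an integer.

-3/17

Row minima: a1 → -3, a2 → -4, a3 → -6; maximin = -3.
Column maxima: C1 → 3, C2 → 5, C3 → 4; minimax = 3.
-3 ≠ 3, so there is no saddle point; optimal play is mixed.
a2 is strictly dominated by a1, so General R never plays it.
C3 is strictly dominated by C1 (it gives General R strictly more in every row), so General C never plays it.
On the remaining 2×2 (a1, a3 vs C1, C2):
Let General R play a1 with probability p. Expected payoff against C1: 3p + (-6)(1−p) = 9p − 6; against C2: (-3)p + 5(1−p) = −8p + 5.
Setting these equal: 9p − 6 = −8p + 5 ⇒ 17p = 11 ⇒ p = 11/17, and the value is (9)·(11/17) − 6 = -3/17.
For General C: with q = P(C1), equating a1's and a3's payoffs gives 6q − 3 = −11q + 5 ⇒ q = 8/17.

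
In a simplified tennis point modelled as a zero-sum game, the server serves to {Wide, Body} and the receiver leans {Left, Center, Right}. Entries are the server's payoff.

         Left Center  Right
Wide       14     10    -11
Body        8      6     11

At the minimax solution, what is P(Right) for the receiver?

2/13

Row minima: Wide → -11, Body → 6; maximin = 6.
Column maxima: Left → 14, Center → 10, Right → 11; minimax = 10.
6 ≠ 10, so there is no saddle point; optimal play is mixed.
Left is strictly dominated by Center (it gives the server strictly more in every row), so the receiver never plays it.
On the remaining 2×2 (Wide, Body vs Center, Right):
Let the server play Wide with probability p. Expected payoff against Center: 10p + 6(1−p) = 4p + 6; against Right: (-11)p + 11(1−p) = −22p + 11.
Setting these equal: 4p + 6 = −22p + 11 ⇒ 26p = 5 ⇒ p = 5/26, and the value is (4)·(5/26) + 6 = 88/13.
For the receiver: with q = P(Center), equating Wide's and Body's payoffs gives 21q − 11 = −5q + 11 ⇒ q = 11/13.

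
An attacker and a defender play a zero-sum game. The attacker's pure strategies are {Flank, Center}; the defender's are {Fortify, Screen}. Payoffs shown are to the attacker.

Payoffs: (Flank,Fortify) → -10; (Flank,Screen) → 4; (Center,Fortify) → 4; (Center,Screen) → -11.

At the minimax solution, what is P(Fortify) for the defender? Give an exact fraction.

15/29

Row minima: Flank → -10, Center → -11; maximin = -10.
Column maxima: Fortify → 4, Screen → 4; minimax = 4.
-10 ≠ 4, so there is no saddle point; optimal play is mixed.
Let the attacker play Flank with probability p. Expected payoff against Fortify: (-10)p + 4(1−p) = −14p + 4; against Screen: 4p + (-11)(1−p) = 15p − 11.
Setting these equal: −14p + 4 = 15p − 11 ⇒ −29p = -15 ⇒ p = 15/29, and the value is (-14)·(15/29) + 4 = -94/29.
For the defender: with q = P(Fortify), equating Flank's and Center's payoffs gives −14q + 4 = 15q − 11 ⇒ q = 15/29.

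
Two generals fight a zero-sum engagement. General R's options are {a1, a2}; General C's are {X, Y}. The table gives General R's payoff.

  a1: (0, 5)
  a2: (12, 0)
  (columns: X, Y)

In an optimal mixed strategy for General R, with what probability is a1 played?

12/17

Row minima: a1 → 0, a2 → 0; maximin = 0.
Column maxima: X → 12, Y → 5; minimax = 5.
0 ≠ 5, so there is no saddle point; optimal play is mixed.
Let General R play a1 with probability p. Expected payoff against X: 0p + 12(1−p) = −12p + 12; against Y: 5p + 0(1−p) = 5p.
Setting these equal: −12p + 12 = 5p ⇒ −17p = -12 ⇒ p = 12/17, and the value is (-12)·(12/17) + 12 = 60/17.
For General C: with q = P(X), equating a1's and a2's payoffs gives −5q + 5 = 12q ⇒ q = 5/17.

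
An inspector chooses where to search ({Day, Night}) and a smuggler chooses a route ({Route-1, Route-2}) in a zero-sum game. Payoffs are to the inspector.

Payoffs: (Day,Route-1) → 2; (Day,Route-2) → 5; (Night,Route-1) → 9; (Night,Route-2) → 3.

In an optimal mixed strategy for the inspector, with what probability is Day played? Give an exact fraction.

Row minima: Day → 2, Night → 3; maximin = 3.
Column maxima: Route-1 → 9, Route-2 → 5; minimax = 5.
3 ≠ 5, so there is no saddle point; optimal play is mixed.
Let the inspector play Day with probability p. Expected payoff against Route-1: 2p + 9(1−p) = −7p + 9; against Route-2: 5p + 3(1−p) = 2p + 3.
Setting these equal: −7p + 9 = 2p + 3 ⇒ −9p = -6 ⇒ p = 2/3, and the value is (-7)·(2/3) + 9 = 13/3.
For the smuggler: with q = P(Route-1), equating Day's and Night's payoffs gives −3q + 5 = 6q + 3 ⇒ q = 2/9.

2/3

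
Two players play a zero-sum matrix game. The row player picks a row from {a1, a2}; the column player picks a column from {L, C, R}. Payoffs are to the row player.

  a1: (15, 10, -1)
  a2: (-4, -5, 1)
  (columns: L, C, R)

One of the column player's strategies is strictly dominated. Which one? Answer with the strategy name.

L

C holds the row player's payoff strictly below L in every row: 10 < 15, -5 < -4.
So L is strictly dominated for the column player.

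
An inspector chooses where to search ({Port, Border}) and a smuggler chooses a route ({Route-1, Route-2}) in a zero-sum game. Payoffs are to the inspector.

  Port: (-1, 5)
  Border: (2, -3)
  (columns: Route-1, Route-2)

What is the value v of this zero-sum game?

7/11

Row minima: Port → -1, Border → -3; maximin = -1.
Column maxima: Route-1 → 2, Route-2 → 5; minimax = 2.
-1 ≠ 2, so there is no saddle point; optimal play is mixed.
Let the inspector play Port with probability p. Expected payoff against Route-1: (-1)p + 2(1−p) = −3p + 2; against Route-2: 5p + (-3)(1−p) = 8p − 3.
Setting these equal: −3p + 2 = 8p − 3 ⇒ −11p = -5 ⇒ p = 5/11, and the value is (-3)·(5/11) + 2 = 7/11.
For the smuggler: with q = P(Route-1), equating Port's and Border's payoffs gives −6q + 5 = 5q − 3 ⇒ q = 8/11.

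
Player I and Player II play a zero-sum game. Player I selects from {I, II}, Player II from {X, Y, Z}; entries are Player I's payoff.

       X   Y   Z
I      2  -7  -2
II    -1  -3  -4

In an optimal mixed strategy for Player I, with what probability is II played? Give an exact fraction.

5/6

Row minima: I → -7, II → -4; maximin = -4.
Column maxima: X → 2, Y → -3, Z → -2; minimax = -3.
-4 ≠ -3, so there is no saddle point; optimal play is mixed.
X is strictly dominated by Y (it gives Player I strictly more in every row), so Player II never plays it.
On the remaining 2×2 (I, II vs Y, Z):
Let Player I play I with probability p. Expected payoff against Y: (-7)p + (-3)(1−p) = −4p − 3; against Z: (-2)p + (-4)(1−p) = 2p − 4.
Setting these equal: −4p − 3 = 2p − 4 ⇒ −6p = -1 ⇒ p = 1/6, and the value is (-4)·(1/6) − 3 = -11/3.
For Player II: with q = P(Y), equating I's and II's payoffs gives −5q − 2 = q − 4 ⇒ q = 1/3.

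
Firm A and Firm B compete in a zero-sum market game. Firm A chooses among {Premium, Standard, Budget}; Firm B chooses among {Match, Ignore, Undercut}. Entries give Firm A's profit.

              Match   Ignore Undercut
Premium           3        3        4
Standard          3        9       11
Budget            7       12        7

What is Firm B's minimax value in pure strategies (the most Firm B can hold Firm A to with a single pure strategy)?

7

Column maxima: Match → 7, Ignore → 12, Undercut → 11.
The smallest of these is 7.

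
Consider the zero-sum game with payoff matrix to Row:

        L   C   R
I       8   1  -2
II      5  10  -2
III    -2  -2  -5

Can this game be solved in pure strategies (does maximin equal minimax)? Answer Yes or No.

Yes

Row minima: I → -2, II → -2, III → -5; maximin = -2.
Column maxima: L → 8, C → 10, R → -2; minimax = -2.
maximin = minimax = -2, so a saddle point exists.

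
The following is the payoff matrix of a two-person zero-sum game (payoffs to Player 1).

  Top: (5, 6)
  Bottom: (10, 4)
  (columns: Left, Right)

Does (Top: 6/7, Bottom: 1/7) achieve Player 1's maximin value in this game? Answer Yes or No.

Against Left this mix gives (6/7)·5 + (1/7)·10 = 40/7.
Against Right this mix gives (6/7)·6 + (1/7)·4 = 40/7.
All of Player 2's active replies (Left, Right) yield 40/7, and no column does worse for Player 1. The mix makes Player 2 indifferent and guarantees 40/7, so it is optimal.

Yes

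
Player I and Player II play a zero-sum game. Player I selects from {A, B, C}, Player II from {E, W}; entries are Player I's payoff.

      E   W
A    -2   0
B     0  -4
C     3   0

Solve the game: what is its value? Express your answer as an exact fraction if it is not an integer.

Row minima: A → -2, B → -4, C → 0; maximin = 0.
Column maxima: E → 3, W → 0; minimax = 0.
Since maximin = minimax = 0, there is a saddle point and the value is 0.

0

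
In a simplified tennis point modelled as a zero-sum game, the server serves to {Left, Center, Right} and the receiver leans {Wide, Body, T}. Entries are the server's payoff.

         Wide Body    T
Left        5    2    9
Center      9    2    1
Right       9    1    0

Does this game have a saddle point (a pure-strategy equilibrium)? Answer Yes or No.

Yes

Row minima: Left → 2, Center → 1, Right → 0; maximin = 2.
Column maxima: Wide → 9, Body → 2, T → 9; minimax = 2.
maximin = minimax = 2, so a saddle point exists.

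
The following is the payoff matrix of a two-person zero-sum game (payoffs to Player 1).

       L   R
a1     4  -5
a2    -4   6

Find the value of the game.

Row minima: a1 → -5, a2 → -4; maximin = -4.
Column maxima: L → 4, R → 6; minimax = 4.
-4 ≠ 4, so there is no saddle point; optimal play is mixed.
Let Player 1 play a1 with probability p. Expected payoff against L: 4p + (-4)(1−p) = 8p − 4; against R: (-5)p + 6(1−p) = −11p + 6.
Setting these equal: 8p − 4 = −11p + 6 ⇒ 19p = 10 ⇒ p = 10/19, and the value is (8)·(10/19) − 4 = 4/19.
For Player 2: with q = P(L), equating a1's and a2's payoffs gives 9q − 5 = −10q + 6 ⇒ q = 11/19.

4/19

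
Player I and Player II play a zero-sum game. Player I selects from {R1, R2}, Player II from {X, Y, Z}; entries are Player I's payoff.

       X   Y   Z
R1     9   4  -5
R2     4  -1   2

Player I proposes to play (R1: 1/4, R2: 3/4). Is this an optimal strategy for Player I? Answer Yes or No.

Against X this mix gives (1/4)·9 + (3/4)·4 = 21/4.
Against Y this mix gives (1/4)·4 + (3/4)·(-1) = 1/4.
Against Z this mix gives (1/4)·(-5) + (3/4)·2 = 1/4.
All of Player II's active replies (Y, Z) yield 1/4, and no column does worse for Player I. The mix makes Player II indifferent and guarantees 1/4, so it is optimal.

Yes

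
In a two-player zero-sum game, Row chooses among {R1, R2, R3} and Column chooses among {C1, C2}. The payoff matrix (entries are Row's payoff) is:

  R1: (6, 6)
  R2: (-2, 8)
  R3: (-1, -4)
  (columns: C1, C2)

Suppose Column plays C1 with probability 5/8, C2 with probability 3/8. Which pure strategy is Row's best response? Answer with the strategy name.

Expected payoff of R1: (5/8)·6 + (3/8)·6 = 6.
Expected payoff of R2: (5/8)·(-2) + (3/8)·8 = 7/4.
Expected payoff of R3: (5/8)·(-1) + (3/8)·(-4) = -17/8.
The largest is 6, so Row's best response is R1.

R1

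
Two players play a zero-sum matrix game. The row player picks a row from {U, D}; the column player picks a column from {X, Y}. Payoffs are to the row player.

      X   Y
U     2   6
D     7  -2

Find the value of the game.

46/13

Row minima: U → 2, D → -2; maximin = 2.
Column maxima: X → 7, Y → 6; minimax = 6.
2 ≠ 6, so there is no saddle point; optimal play is mixed.
Let the row player play U with probability p. Expected payoff against X: 2p + 7(1−p) = −5p + 7; against Y: 6p + (-2)(1−p) = 8p − 2.
Setting these equal: −5p + 7 = 8p − 2 ⇒ −13p = -9 ⇒ p = 9/13, and the value is (-5)·(9/13) + 7 = 46/13.
For the column player: with q = P(X), equating U's and D's payoffs gives −4q + 6 = 9q − 2 ⇒ q = 8/13.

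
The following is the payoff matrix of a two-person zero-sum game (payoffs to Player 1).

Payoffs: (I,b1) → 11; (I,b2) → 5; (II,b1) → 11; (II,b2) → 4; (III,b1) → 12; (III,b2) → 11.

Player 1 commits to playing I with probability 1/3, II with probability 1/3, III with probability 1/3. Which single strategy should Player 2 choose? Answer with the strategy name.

b2

If Player 2 plays b1, Player 1's expected payoff is (1/3)·11 + (1/3)·11 + (1/3)·12 = 34/3.
If Player 2 plays b2, Player 1's expected payoff is (1/3)·5 + (1/3)·4 + (1/3)·11 = 20/3.
Player 2 minimizes Player 1's payoff; the smallest is 20/3, so the best response is b2.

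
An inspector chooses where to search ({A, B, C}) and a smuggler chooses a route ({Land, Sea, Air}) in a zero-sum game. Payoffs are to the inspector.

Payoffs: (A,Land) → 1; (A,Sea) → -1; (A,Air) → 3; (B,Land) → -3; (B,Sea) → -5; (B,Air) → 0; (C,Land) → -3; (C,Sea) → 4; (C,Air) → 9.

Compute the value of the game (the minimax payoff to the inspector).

1/9

Row minima: A → -1, B → -5, C → -3; maximin = -1.
Column maxima: Land → 1, Sea → 4, Air → 9; minimax = 1.
-1 ≠ 1, so there is no saddle point; optimal play is mixed.
B is strictly dominated by A, so the inspector never plays it.
Air is strictly dominated by Land (it gives the inspector strictly more in every row), so the smuggler never plays it.
On the remaining 2×2 (A, C vs Land, Sea):
Let the inspector play A with probability p. Expected payoff against Land: 1p + (-3)(1−p) = 4p − 3; against Sea: (-1)p + 4(1−p) = −5p + 4.
Setting these equal: 4p − 3 = −5p + 4 ⇒ 9p = 7 ⇒ p = 7/9, and the value is (4)·(7/9) − 3 = 1/9.
For the smuggler: with q = P(Land), equating A's and C's payoffs gives 2q − 1 = −7q + 4 ⇒ q = 5/9.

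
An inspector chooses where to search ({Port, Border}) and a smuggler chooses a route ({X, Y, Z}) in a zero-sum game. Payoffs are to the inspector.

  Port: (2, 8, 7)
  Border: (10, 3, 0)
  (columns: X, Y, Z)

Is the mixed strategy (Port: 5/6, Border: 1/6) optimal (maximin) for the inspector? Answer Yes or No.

Against X this mix gives (5/6)·2 + (1/6)·10 = 10/3.
Against Y this mix gives (5/6)·8 + (1/6)·3 = 43/6.
Against Z this mix gives (5/6)·7 + (1/6)·0 = 35/6.
The smuggler will play X, holding the inspector to 10/3. Shifting weight toward the row that does better against X would raise this floor (the equalizing mix achieves 14/3 against both X and Z), so the proposed strategy is not optimal.

No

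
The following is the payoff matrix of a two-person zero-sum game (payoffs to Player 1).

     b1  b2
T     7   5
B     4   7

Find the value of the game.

29/5

Row minima: T → 5, B → 4; maximin = 5.
Column maxima: b1 → 7, b2 → 7; minimax = 7.
5 ≠ 7, so there is no saddle point; optimal play is mixed.
Let Player 1 play T with probability p. Expected payoff against b1: 7p + 4(1−p) = 3p + 4; against b2: 5p + 7(1−p) = −2p + 7.
Setting these equal: 3p + 4 = −2p + 7 ⇒ 5p = 3 ⇒ p = 3/5, and the value is (3)·(3/5) + 4 = 29/5.
For Player 2: with q = P(b1), equating T's and B's payoffs gives 2q + 5 = −3q + 7 ⇒ q = 2/5.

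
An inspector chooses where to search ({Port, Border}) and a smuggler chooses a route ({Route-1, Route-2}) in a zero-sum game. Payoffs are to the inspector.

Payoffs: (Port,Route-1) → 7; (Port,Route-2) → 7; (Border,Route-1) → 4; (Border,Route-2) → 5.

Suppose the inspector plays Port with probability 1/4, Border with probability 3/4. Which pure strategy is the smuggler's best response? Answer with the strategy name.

If the smuggler plays Route-1, the inspector's expected payoff is (1/4)·7 + (3/4)·4 = 19/4.
If the smuggler plays Route-2, the inspector's expected payoff is (1/4)·7 + (3/4)·5 = 11/2.
The smuggler minimizes the inspector's payoff; the smallest is 19/4, so the best response is Route-1.

Route-1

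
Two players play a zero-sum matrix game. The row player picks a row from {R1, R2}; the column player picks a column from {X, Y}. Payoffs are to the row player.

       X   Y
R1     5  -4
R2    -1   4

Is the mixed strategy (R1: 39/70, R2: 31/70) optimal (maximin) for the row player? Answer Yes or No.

No

Against X this mix gives (39/70)·5 + (31/70)·(-1) = 82/35.
Against Y this mix gives (39/70)·(-4) + (31/70)·4 = -16/35.
The column player will play Y, holding the row player to -16/35. Shifting weight toward the row that does better against Y would raise this floor (the equalizing mix achieves 8/7 against both Y and X), so the proposed strategy is not optimal.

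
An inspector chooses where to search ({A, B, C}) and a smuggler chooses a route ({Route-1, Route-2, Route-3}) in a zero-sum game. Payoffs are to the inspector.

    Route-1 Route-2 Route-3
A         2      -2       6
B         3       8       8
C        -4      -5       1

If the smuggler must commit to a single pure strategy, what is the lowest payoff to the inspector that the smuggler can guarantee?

3

Column maxima: Route-1 → 3, Route-2 → 8, Route-3 → 8.
The smallest of these is 3.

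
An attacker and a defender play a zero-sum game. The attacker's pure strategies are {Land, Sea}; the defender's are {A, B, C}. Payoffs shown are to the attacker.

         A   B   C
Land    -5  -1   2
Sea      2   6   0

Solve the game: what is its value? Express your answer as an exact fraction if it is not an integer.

4/9

Row minima: Land → -5, Sea → 0; maximin = 0.
Column maxima: A → 2, B → 6, C → 2; minimax = 2.
0 ≠ 2, so there is no saddle point; optimal play is mixed.
B is strictly dominated by A (it gives the attacker strictly more in every row), so the defender never plays it.
On the remaining 2×2 (Land, Sea vs A, C):
Let the attacker play Land with probability p. Expected payoff against A: (-5)p + 2(1−p) = −7p + 2; against C: 2p + 0(1−p) = 2p.
Setting these equal: −7p + 2 = 2p ⇒ −9p = -2 ⇒ p = 2/9, and the value is (-7)·(2/9) + 2 = 4/9.
For the defender: with q = P(A), equating Land's and Sea's payoffs gives −7q + 2 = 2q ⇒ q = 2/9.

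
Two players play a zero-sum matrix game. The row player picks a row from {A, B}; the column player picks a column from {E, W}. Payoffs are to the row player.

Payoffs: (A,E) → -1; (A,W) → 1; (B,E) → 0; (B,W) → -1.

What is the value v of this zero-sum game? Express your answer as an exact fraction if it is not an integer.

-1/3

Row minima: A → -1, B → -1; maximin = -1.
Column maxima: E → 0, W → 1; minimax = 0.
-1 ≠ 0, so there is no saddle point; optimal play is mixed.
Let the row player play A with probability p. Expected payoff against E: (-1)p + 0(1−p) = −p; against W: 1p + (-1)(1−p) = 2p − 1.
Setting these equal: −p = 2p − 1 ⇒ −3p = -1 ⇒ p = 1/3, and the value is (-1)·(1/3) = -1/3.
For the column player: with q = P(E), equating A's and B's payoffs gives −2q + 1 = q − 1 ⇒ q = 2/3.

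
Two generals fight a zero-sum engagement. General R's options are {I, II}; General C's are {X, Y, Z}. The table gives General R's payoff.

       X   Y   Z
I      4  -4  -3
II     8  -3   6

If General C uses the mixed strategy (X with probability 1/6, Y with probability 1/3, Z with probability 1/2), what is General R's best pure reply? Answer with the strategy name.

Expected payoff of I: (1/6)·4 + (1/3)·(-4) + (1/2)·(-3) = -13/6.
Expected payoff of II: (1/6)·8 + (1/3)·(-3) + (1/2)·6 = 10/3.
The largest is 10/3, so General R's best response is II.

II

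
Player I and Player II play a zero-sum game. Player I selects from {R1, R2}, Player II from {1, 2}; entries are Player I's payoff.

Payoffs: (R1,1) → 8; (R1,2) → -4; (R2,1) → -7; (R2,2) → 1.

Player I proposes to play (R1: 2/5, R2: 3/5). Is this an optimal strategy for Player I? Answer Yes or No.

Yes

Against 1 this mix gives (2/5)·8 + (3/5)·(-7) = -1.
Against 2 this mix gives (2/5)·(-4) + (3/5)·1 = -1.
All of Player II's active replies (1, 2) yield -1, and no column does worse for Player I. The mix makes Player II indifferent and guarantees -1, so it is optimal.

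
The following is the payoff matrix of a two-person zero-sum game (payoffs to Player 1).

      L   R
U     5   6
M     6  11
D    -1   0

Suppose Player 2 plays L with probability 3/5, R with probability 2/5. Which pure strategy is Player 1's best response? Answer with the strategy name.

Expected payoff of U: (3/5)·5 + (2/5)·6 = 27/5.
Expected payoff of M: (3/5)·6 + (2/5)·11 = 8.
Expected payoff of D: (3/5)·(-1) + (2/5)·0 = -3/5.
The largest is 8, so Player 1's best response is M.

M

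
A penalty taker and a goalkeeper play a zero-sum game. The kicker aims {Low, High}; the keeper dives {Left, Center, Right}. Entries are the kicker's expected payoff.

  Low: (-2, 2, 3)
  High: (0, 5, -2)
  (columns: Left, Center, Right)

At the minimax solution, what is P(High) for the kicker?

Row minima: Low → -2, High → -2; maximin = -2.
Column maxima: Left → 0, Center → 5, Right → 3; minimax = 0.
-2 ≠ 0, so there is no saddle point; optimal play is mixed.
Center is strictly dominated by Left (it gives the kicker strictly more in every row), so the keeper never plays it.
On the remaining 2×2 (Low, High vs Left, Right):
Let the kicker play Low with probability p. Expected payoff against Left: (-2)p + 0(1−p) = −2p; against Right: 3p + (-2)(1−p) = 5p − 2.
Setting these equal: −2p = 5p − 2 ⇒ −7p = -2 ⇒ p = 2/7, and the value is (-2)·(2/7) = -4/7.
For the keeper: with q = P(Left), equating Low's and High's payoffs gives −5q + 3 = 2q − 2 ⇒ q = 5/7.

5/7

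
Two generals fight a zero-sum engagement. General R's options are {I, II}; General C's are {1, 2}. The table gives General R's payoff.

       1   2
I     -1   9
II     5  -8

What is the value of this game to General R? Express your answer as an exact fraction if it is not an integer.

Row minima: I → -1, II → -8; maximin = -1.
Column maxima: 1 → 5, 2 → 9; minimax = 5.
-1 ≠ 5, so there is no saddle point; optimal play is mixed.
Let General R play I with probability p. Expected payoff against 1: (-1)p + 5(1−p) = −6p + 5; against 2: 9p + (-8)(1−p) = 17p − 8.
Setting these equal: −6p + 5 = 17p − 8 ⇒ −23p = -13 ⇒ p = 13/23, and the value is (-6)·(13/23) + 5 = 37/23.
For General C: with q = P(1), equating I's and II's payoffs gives −10q + 9 = 13q − 8 ⇒ q = 17/23.

37/23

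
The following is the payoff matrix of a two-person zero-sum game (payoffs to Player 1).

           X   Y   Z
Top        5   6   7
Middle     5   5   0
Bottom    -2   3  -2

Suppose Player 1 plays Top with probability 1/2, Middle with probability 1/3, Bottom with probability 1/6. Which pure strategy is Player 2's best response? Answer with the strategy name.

Z

If Player 2 plays X, Player 1's expected payoff is (1/2)·5 + (1/3)·5 + (1/6)·(-2) = 23/6.
If Player 2 plays Y, Player 1's expected payoff is (1/2)·6 + (1/3)·5 + (1/6)·3 = 31/6.
If Player 2 plays Z, Player 1's expected payoff is (1/2)·7 + (1/3)·0 + (1/6)·(-2) = 19/6.
Player 2 minimizes Player 1's payoff; the smallest is 19/6, so the best response is Z.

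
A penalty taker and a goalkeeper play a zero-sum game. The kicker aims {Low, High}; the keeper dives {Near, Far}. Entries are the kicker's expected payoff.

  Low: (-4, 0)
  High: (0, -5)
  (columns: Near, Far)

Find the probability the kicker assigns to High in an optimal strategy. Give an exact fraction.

Row minima: Low → -4, High → -5; maximin = -4.
Column maxima: Near → 0, Far → 0; minimax = 0.
-4 ≠ 0, so there is no saddle point; optimal play is mixed.
Let the kicker play Low with probability p. Expected payoff against Near: (-4)p + 0(1−p) = −4p; against Far: 0p + (-5)(1−p) = 5p − 5.
Setting these equal: −4p = 5p − 5 ⇒ −9p = -5 ⇒ p = 5/9, and the value is (-4)·(5/9) = -20/9.
For the keeper: with q = P(Near), equating Low's and High's payoffs gives −4q = 5q − 5 ⇒ q = 5/9.

4/9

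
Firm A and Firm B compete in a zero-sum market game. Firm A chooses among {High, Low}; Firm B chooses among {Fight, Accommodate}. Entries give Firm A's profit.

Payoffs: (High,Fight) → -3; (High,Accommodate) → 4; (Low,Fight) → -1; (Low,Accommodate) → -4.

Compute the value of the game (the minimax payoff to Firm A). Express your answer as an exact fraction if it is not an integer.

Row minima: High → -3, Low → -4; maximin = -3.
Column maxima: Fight → -1, Accommodate → 4; minimax = -1.
-3 ≠ -1, so there is no saddle point; optimal play is mixed.
Let Firm A play High with probability p. Expected payoff against Fight: (-3)p + (-1)(1−p) = −2p − 1; against Accommodate: 4p + (-4)(1−p) = 8p − 4.
Setting these equal: −2p − 1 = 8p − 4 ⇒ −10p = -3 ⇒ p = 3/10, and the value is (-2)·(3/10) − 1 = -8/5.
For Firm B: with q = P(Fight), equating High's and Low's payoffs gives −7q + 4 = 3q − 4 ⇒ q = 4/5.

-8/5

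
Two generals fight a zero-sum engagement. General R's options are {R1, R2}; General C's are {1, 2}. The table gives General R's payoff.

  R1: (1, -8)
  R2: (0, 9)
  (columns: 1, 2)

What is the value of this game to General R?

Row minima: R1 → -8, R2 → 0; maximin = 0.
Column maxima: 1 → 1, 2 → 9; minimax = 1.
0 ≠ 1, so there is no saddle point; optimal play is mixed.
Let General R play R1 with probability p. Expected payoff against 1: 1p + 0(1−p) = p; against 2: (-8)p + 9(1−p) = −17p + 9.
Setting these equal: p = −17p + 9 ⇒ 18p = 9 ⇒ p = 1/2, and the value is (1)·(1/2) = 1/2.
For General C: with q = P(1), equating R1's and R2's payoffs gives 9q − 8 = −9q + 9 ⇒ q = 17/18.

1/2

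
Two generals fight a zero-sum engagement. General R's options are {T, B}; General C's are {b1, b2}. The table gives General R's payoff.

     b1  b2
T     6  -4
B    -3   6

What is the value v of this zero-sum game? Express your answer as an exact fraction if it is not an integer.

24/19

Row minima: T → -4, B → -3; maximin = -3.
Column maxima: b1 → 6, b2 → 6; minimax = 6.
-3 ≠ 6, so there is no saddle point; optimal play is mixed.
Let General R play T with probability p. Expected payoff against b1: 6p + (-3)(1−p) = 9p − 3; against b2: (-4)p + 6(1−p) = −10p + 6.
Setting these equal: 9p − 3 = −10p + 6 ⇒ 19p = 9 ⇒ p = 9/19, and the value is (9)·(9/19) − 3 = 24/19.
For General C: with q = P(b1), equating T's and B's payoffs gives 10q − 4 = −9q + 6 ⇒ q = 10/19.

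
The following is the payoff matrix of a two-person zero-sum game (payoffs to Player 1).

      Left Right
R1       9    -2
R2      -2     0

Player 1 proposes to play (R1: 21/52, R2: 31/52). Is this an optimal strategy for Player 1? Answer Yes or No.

No

Against Left this mix gives (21/52)·9 + (31/52)·(-2) = 127/52.
Against Right this mix gives (21/52)·(-2) + (31/52)·0 = -21/26.
Player 2 will play Right, holding Player 1 to -21/26. Shifting weight toward the row that does better against Right would raise this floor (the equalizing mix achieves -4/13 against both Right and Left), so the proposed strategy is not optimal.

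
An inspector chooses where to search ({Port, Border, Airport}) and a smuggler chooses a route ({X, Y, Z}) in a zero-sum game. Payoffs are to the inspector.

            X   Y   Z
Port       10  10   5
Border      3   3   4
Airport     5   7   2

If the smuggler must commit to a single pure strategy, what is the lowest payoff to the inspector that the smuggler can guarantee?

5

Column maxima: X → 10, Y → 10, Z → 5.
The smallest of these is 5.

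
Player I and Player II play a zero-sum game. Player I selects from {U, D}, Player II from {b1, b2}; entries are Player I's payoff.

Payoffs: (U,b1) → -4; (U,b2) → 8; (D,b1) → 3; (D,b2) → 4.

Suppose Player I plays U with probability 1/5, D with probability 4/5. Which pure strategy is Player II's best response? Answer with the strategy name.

If Player II plays b1, Player I's expected payoff is (1/5)·(-4) + (4/5)·3 = 8/5.
If Player II plays b2, Player I's expected payoff is (1/5)·8 + (4/5)·4 = 24/5.
Player II minimizes Player I's payoff; the smallest is 8/5, so the best response is b1.

b1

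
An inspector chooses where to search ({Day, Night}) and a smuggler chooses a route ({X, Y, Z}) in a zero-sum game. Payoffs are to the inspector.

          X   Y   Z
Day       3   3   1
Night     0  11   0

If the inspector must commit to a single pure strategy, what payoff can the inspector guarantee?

1

Row minima: Day → 1, Night → 0.
The best of these is 1.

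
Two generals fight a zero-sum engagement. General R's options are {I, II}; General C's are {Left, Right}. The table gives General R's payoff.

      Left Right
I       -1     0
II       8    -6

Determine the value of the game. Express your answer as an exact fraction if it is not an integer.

-2/5

Row minima: I → -1, II → -6; maximin = -1.
Column maxima: Left → 8, Right → 0; minimax = 0.
-1 ≠ 0, so there is no saddle point; optimal play is mixed.
Let General R play I with probability p. Expected payoff against Left: (-1)p + 8(1−p) = −9p + 8; against Right: 0p + (-6)(1−p) = 6p − 6.
Setting these equal: −9p + 8 = 6p − 6 ⇒ −15p = -14 ⇒ p = 14/15, and the value is (-9)·(14/15) + 8 = -2/5.
For General C: with q = P(Left), equating I's and II's payoffs gives −q = 14q − 6 ⇒ q = 2/5.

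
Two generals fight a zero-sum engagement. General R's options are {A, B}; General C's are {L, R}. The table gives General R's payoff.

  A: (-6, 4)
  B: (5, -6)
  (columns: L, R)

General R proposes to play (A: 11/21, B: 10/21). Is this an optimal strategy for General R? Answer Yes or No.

Against L this mix gives (11/21)·(-6) + (10/21)·5 = -16/21.
Against R this mix gives (11/21)·4 + (10/21)·(-6) = -16/21.
All of General C's active replies (L, R) yield -16/21, and no column does worse for General R. The mix makes General C indifferent and guarantees -16/21, so it is optimal.

Yes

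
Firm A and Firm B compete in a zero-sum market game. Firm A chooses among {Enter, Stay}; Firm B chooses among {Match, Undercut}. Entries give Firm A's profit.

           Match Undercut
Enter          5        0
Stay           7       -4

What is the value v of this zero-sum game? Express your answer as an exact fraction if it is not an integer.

0

Row minima: Enter → 0, Stay → -4; maximin = 0.
Column maxima: Match → 7, Undercut → 0; minimax = 0.
Since maximin = minimax = 0, there is a saddle point and the value is 0.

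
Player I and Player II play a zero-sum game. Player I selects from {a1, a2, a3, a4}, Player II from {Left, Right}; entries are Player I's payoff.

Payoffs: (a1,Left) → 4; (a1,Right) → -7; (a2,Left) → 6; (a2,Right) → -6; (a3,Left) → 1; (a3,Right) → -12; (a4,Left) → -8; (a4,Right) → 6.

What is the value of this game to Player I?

Row minima: a1 → -7, a2 → -6, a3 → -12, a4 → -8; maximin = -6.
Column maxima: Left → 6, Right → 6; minimax = 6.
-6 ≠ 6, so there is no saddle point; optimal play is mixed.
a1 is strictly dominated by a2, so Player I never plays it.
a3 is strictly dominated by a2, so Player I never plays it.
On the remaining 2×2 (a2, a4 vs Left, Right):
Let Player I play a2 with probability p. Expected payoff against Left: 6p + (-8)(1−p) = 14p − 8; against Right: (-6)p + 6(1−p) = −12p + 6.
Setting these equal: 14p − 8 = −12p + 6 ⇒ 26p = 14 ⇒ p = 7/13, and the value is (14)·(7/13) − 8 = -6/13.
For Player II: with q = P(Left), equating a2's and a4's payoffs gives 12q − 6 = −14q + 6 ⇒ q = 6/13.

-6/13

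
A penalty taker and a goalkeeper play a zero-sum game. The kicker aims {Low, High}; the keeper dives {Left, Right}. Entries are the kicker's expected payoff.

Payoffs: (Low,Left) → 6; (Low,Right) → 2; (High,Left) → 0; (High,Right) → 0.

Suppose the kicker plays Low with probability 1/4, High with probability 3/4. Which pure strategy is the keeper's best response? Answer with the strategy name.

Right

If the keeper plays Left, the kicker's expected payoff is (1/4)·6 + (3/4)·0 = 3/2.
If the keeper plays Right, the kicker's expected payoff is (1/4)·2 + (3/4)·0 = 1/2.
The keeper minimizes the kicker's payoff; the smallest is 1/2, so the best response is Right.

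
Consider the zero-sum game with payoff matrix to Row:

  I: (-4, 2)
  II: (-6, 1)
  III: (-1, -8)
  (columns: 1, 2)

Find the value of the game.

Row minima: I → -4, II → -6, III → -8; maximin = -4.
Column maxima: 1 → -1, 2 → 2; minimax = -1.
-4 ≠ -1, so there is no saddle point; optimal play is mixed.
II is strictly dominated by I, so Row never plays it.
On the remaining 2×2 (I, III vs 1, 2):
Let Row play I with probability p. Expected payoff against 1: (-4)p + (-1)(1−p) = −3p − 1; against 2: 2p + (-8)(1−p) = 10p − 8.
Setting these equal: −3p − 1 = 10p − 8 ⇒ −13p = -7 ⇒ p = 7/13, and the value is (-3)·(7/13) − 1 = -34/13.
For Column: with q = P(1), equating I's and III's payoffs gives −6q + 2 = 7q − 8 ⇒ q = 10/13.

-34/13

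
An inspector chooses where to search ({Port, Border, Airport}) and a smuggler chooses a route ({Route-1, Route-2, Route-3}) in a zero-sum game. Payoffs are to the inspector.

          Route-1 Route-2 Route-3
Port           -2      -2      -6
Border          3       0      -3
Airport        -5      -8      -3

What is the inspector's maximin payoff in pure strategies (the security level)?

-3

Row minima: Port → -6, Border → -3, Airport → -8.
The best of these is -3.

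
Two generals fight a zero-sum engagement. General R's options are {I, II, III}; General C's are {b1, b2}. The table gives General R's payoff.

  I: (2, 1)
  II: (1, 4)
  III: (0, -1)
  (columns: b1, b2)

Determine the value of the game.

7/4

Row minima: I → 1, II → 1, III → -1; maximin = 1.
Column maxima: b1 → 2, b2 → 4; minimax = 2.
1 ≠ 2, so there is no saddle point; optimal play is mixed.
III is strictly dominated by I, so General R never plays it.
On the remaining 2×2 (I, II vs b1, b2):
Let General R play I with probability p. Expected payoff against b1: 2p + 1(1−p) = p + 1; against b2: 1p + 4(1−p) = −3p + 4.
Setting these equal: p + 1 = −3p + 4 ⇒ 4p = 3 ⇒ p = 3/4, and the value is (1)·(3/4) + 1 = 7/4.
For General C: with q = P(b1), equating I's and II's payoffs gives q + 1 = −3q + 4 ⇒ q = 3/4.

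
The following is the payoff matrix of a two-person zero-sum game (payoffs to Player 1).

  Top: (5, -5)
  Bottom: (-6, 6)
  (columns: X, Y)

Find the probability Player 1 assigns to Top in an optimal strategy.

Row minima: Top → -5, Bottom → -6; maximin = -5.
Column maxima: X → 5, Y → 6; minimax = 5.
-5 ≠ 5, so there is no saddle point; optimal play is mixed.
Let Player 1 play Top with probability p. Expected payoff against X: 5p + (-6)(1−p) = 11p − 6; against Y: (-5)p + 6(1−p) = −11p + 6.
Setting these equal: 11p − 6 = −11p + 6 ⇒ 22p = 12 ⇒ p = 6/11, and the value is (11)·(6/11) − 6 = 0.
For Player 2: with q = P(X), equating Top's and Bottom's payoffs gives 10q − 5 = −12q + 6 ⇒ q = 1/2.

6/11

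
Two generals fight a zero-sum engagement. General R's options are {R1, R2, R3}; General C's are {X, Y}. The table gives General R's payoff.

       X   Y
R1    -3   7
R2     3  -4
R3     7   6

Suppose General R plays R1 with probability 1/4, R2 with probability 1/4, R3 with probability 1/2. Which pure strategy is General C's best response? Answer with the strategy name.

If General C plays X, General R's expected payoff is (1/4)·(-3) + (1/4)·3 + (1/2)·7 = 7/2.
If General C plays Y, General R's expected payoff is (1/4)·7 + (1/4)·(-4) + (1/2)·6 = 15/4.
General C minimizes General R's payoff; the smallest is 7/2, so the best response is X.

X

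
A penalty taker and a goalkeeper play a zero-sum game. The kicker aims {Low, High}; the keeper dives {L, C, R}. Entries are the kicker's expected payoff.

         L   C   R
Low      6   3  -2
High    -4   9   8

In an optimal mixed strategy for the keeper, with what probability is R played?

Row minima: Low → -2, High → -4; maximin = -2.
Column maxima: L → 6, C → 9, R → 8; minimax = 6.
-2 ≠ 6, so there is no saddle point; optimal play is mixed.
C is strictly dominated by R (it gives the kicker strictly more in every row), so the keeper never plays it.
On the remaining 2×2 (Low, High vs L, R):
Let the kicker play Low with probability p. Expected payoff against L: 6p + (-4)(1−p) = 10p − 4; against R: (-2)p + 8(1−p) = −10p + 8.
Setting these equal: 10p − 4 = −10p + 8 ⇒ 20p = 12 ⇒ p = 3/5, and the value is (10)·(3/5) − 4 = 2.
For the keeper: with q = P(L), equating Low's and High's payoffs gives 8q − 2 = −12q + 8 ⇒ q = 1/2.

1/2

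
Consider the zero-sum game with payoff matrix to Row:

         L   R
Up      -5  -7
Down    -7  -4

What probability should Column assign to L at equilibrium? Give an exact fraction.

Row minima: Up → -7, Down → -7; maximin = -7.
Column maxima: L → -5, R → -4; minimax = -5.
-7 ≠ -5, so there is no saddle point; optimal play is mixed.
Let Row play Up with probability p. Expected payoff against L: (-5)p + (-7)(1−p) = 2p − 7; against R: (-7)p + (-4)(1−p) = −3p − 4.
Setting these equal: 2p − 7 = −3p − 4 ⇒ 5p = 3 ⇒ p = 3/5, and the value is (2)·(3/5) − 7 = -29/5.
For Column: with q = P(L), equating Up's and Down's payoffs gives 2q − 7 = −3q − 4 ⇒ q = 3/5.

3/5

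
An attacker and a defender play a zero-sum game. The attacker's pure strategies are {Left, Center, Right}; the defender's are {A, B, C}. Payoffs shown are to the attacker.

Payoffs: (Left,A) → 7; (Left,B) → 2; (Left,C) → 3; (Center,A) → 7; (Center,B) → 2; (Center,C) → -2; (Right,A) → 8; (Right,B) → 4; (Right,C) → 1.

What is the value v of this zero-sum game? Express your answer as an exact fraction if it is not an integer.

Row minima: Left → 2, Center → -2, Right → 1; maximin = 2.
Column maxima: A → 8, B → 4, C → 3; minimax = 3.
2 ≠ 3, so there is no saddle point; optimal play is mixed.
Center is strictly dominated by Right, so the attacker never plays it.
A is strictly dominated by B (it gives the attacker strictly more in every row), so the defender never plays it.
On the remaining 2×2 (Left, Right vs B, C):
Let the attacker play Left with probability p. Expected payoff against B: 2p + 4(1−p) = −2p + 4; against C: 3p + 1(1−p) = 2p + 1.
Setting these equal: −2p + 4 = 2p + 1 ⇒ −4p = -3 ⇒ p = 3/4, and the value is (-2)·(3/4) + 4 = 5/2.
For the defender: with q = P(B), equating Left's and Right's payoffs gives −q + 3 = 3q + 1 ⇒ q = 1/2.

5/2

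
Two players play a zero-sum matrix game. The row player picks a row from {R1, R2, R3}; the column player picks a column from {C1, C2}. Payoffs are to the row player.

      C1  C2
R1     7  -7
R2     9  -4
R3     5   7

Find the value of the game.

Row minima: R1 → -7, R2 → -4, R3 → 5; maximin = 5.
Column maxima: C1 → 9, C2 → 7; minimax = 7.
5 ≠ 7, so there is no saddle point; optimal play is mixed.
R1 is strictly dominated by R2, so the row player never plays it.
On the remaining 2×2 (R2, R3 vs C1, C2):
Let the row player play R2 with probability p. Expected payoff against C1: 9p + 5(1−p) = 4p + 5; against C2: (-4)p + 7(1−p) = −11p + 7.
Setting these equal: 4p + 5 = −11p + 7 ⇒ 15p = 2 ⇒ p = 2/15, and the value is (4)·(2/15) + 5 = 83/15.
For the column player: with q = P(C1), equating R2's and R3's payoffs gives 13q − 4 = −2q + 7 ⇒ q = 11/15.

83/15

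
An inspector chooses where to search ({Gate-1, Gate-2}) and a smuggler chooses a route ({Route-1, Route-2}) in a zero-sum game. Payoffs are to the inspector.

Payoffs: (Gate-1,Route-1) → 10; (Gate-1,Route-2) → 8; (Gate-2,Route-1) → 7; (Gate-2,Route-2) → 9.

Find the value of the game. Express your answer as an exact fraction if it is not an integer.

17/2

Row minima: Gate-1 → 8, Gate-2 → 7; maximin = 8.
Column maxima: Route-1 → 10, Route-2 → 9; minimax = 9.
8 ≠ 9, so there is no saddle point; optimal play is mixed.
Let the inspector play Gate-1 with probability p. Expected payoff against Route-1: 10p + 7(1−p) = 3p + 7; against Route-2: 8p + 9(1−p) = −p + 9.
Setting these equal: 3p + 7 = −p + 9 ⇒ 4p = 2 ⇒ p = 1/2, and the value is (3)·(1/2) + 7 = 17/2.
For the smuggler: with q = P(Route-1), equating Gate-1's and Gate-2's payoffs gives 2q + 8 = −2q + 9 ⇒ q = 1/4.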